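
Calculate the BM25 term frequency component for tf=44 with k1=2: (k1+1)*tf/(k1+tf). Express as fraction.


BM25 TF component = (k1+1)*tf / (k1+tf)
k1 = 2, tf = 44
Numerator = (2+1)*44 = 132
Denominator = 2 + 44 = 46
= 132/46 = 66/23

66/23


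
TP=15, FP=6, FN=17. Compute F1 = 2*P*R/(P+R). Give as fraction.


F1 = 2 * P * R / (P + R)
P = TP/(TP+FP) = 15/21 = 5/7
R = TP/(TP+FN) = 15/32 = 15/32
2 * P * R = 2 * 5/7 * 15/32 = 75/112
P + R = 5/7 + 15/32 = 265/224
F1 = 75/112 / 265/224 = 30/53

30/53


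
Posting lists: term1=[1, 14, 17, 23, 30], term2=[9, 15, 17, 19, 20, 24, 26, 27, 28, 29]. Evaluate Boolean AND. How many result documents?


Boolean AND: find intersection of posting lists
term1 docs: [1, 14, 17, 23, 30]
term2 docs: [9, 15, 17, 19, 20, 24, 26, 27, 28, 29]
Intersection: [17]
|intersection| = 1

1


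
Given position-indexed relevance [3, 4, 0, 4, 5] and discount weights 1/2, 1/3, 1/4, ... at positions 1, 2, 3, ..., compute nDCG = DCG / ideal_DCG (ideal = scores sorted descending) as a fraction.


Position discount weights w_i = 1/(i+1) for i=1..5:
Weights = [1/2, 1/3, 1/4, 1/5, 1/6]
Actual relevance: [3, 4, 0, 4, 5]
DCG = 3/2 + 4/3 + 0/4 + 4/5 + 5/6 = 67/15
Ideal relevance (sorted desc): [5, 4, 4, 3, 0]
Ideal DCG = 5/2 + 4/3 + 4/4 + 3/5 + 0/6 = 163/30
nDCG = DCG / ideal_DCG = 67/15 / 163/30 = 134/163

134/163


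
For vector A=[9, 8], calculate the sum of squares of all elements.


|A|^2 = sum of squared components
A[0]^2 = 9^2 = 81
A[1]^2 = 8^2 = 64
Sum = 81 + 64 = 145

145


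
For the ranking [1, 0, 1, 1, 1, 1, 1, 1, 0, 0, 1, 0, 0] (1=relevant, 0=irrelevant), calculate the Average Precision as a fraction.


Computing P@k for each relevant position:
Position 1: relevant, P@1 = 1/1 = 1
Position 2: not relevant
Position 3: relevant, P@3 = 2/3 = 2/3
Position 4: relevant, P@4 = 3/4 = 3/4
Position 5: relevant, P@5 = 4/5 = 4/5
Position 6: relevant, P@6 = 5/6 = 5/6
Position 7: relevant, P@7 = 6/7 = 6/7
Position 8: relevant, P@8 = 7/8 = 7/8
Position 9: not relevant
Position 10: not relevant
Position 11: relevant, P@11 = 8/11 = 8/11
Position 12: not relevant
Position 13: not relevant
Sum of P@k = 1 + 2/3 + 3/4 + 4/5 + 5/6 + 6/7 + 7/8 + 8/11 = 20049/3080
AP = 20049/3080 / 8 = 20049/24640

20049/24640


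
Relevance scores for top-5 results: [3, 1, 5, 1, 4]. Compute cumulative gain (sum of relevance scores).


Cumulative Gain = sum of relevance scores
Position 1: rel=3, running sum=3
Position 2: rel=1, running sum=4
Position 3: rel=5, running sum=9
Position 4: rel=1, running sum=10
Position 5: rel=4, running sum=14
CG = 14

14


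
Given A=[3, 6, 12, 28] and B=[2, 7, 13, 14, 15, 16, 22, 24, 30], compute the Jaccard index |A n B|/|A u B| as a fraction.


A intersect B = []
|A intersect B| = 0
A union B = [2, 3, 6, 7, 12, 13, 14, 15, 16, 22, 24, 28, 30]
|A union B| = 13
Jaccard = 0/13 = 0

0


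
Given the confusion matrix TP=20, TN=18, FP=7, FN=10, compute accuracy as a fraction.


Accuracy = (TP + TN) / (TP + TN + FP + FN)
TP + TN = 20 + 18 = 38
Total = 20 + 18 + 7 + 10 = 55
Accuracy = 38 / 55 = 38/55

38/55


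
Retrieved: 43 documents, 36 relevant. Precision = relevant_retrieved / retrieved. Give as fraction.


Precision = relevant_retrieved / total_retrieved
= 36 / 43
= 36 / (36 + 7)
= 36/43

36/43


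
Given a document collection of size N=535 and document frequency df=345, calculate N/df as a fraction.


IDF ratio = N / df
= 535 / 345
= 107/69

107/69


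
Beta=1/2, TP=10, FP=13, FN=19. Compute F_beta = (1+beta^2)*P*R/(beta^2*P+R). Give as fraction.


P = TP/(TP+FP) = 10/23 = 10/23
R = TP/(TP+FN) = 10/29 = 10/29
beta^2 = 1/2^2 = 1/4
(1 + beta^2) = 5/4
Numerator = (1+beta^2)*P*R = 125/667
Denominator = beta^2*P + R = 5/46 + 10/29 = 605/1334
F_beta = 50/121

50/121


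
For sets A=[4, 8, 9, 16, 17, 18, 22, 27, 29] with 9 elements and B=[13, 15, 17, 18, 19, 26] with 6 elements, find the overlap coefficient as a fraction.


A intersect B = [17, 18]
|A intersect B| = 2
min(|A|, |B|) = min(9, 6) = 6
Overlap = 2 / 6 = 1/3

1/3


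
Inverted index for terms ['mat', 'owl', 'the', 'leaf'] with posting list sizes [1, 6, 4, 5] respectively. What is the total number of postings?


Summing posting list sizes:
'mat': 1 postings
'owl': 6 postings
'the': 4 postings
'leaf': 5 postings
Total = 1 + 6 + 4 + 5 = 16

16


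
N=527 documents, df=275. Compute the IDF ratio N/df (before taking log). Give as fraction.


IDF ratio = N / df
= 527 / 275
= 527/275

527/275


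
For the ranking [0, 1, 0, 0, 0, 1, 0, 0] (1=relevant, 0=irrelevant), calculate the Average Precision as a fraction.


Computing P@k for each relevant position:
Position 1: not relevant
Position 2: relevant, P@2 = 1/2 = 1/2
Position 3: not relevant
Position 4: not relevant
Position 5: not relevant
Position 6: relevant, P@6 = 2/6 = 1/3
Position 7: not relevant
Position 8: not relevant
Sum of P@k = 1/2 + 1/3 = 5/6
AP = 5/6 / 2 = 5/12

5/12


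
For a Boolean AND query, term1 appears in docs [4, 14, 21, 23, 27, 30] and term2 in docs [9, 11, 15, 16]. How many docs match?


Boolean AND: find intersection of posting lists
term1 docs: [4, 14, 21, 23, 27, 30]
term2 docs: [9, 11, 15, 16]
Intersection: []
|intersection| = 0

0


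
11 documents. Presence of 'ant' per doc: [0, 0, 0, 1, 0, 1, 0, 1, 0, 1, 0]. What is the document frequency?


Checking each document for 'ant':
Doc 1: absent
Doc 2: absent
Doc 3: absent
Doc 4: present
Doc 5: absent
Doc 6: present
Doc 7: absent
Doc 8: present
Doc 9: absent
Doc 10: present
Doc 11: absent
df = sum of presences = 0 + 0 + 0 + 1 + 0 + 1 + 0 + 1 + 0 + 1 + 0 = 4

4


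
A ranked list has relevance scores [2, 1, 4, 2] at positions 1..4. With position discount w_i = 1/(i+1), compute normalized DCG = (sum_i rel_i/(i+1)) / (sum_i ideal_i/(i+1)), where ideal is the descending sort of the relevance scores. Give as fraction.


Position discount weights w_i = 1/(i+1) for i=1..4:
Weights = [1/2, 1/3, 1/4, 1/5]
Actual relevance: [2, 1, 4, 2]
DCG = 2/2 + 1/3 + 4/4 + 2/5 = 41/15
Ideal relevance (sorted desc): [4, 2, 2, 1]
Ideal DCG = 4/2 + 2/3 + 2/4 + 1/5 = 101/30
nDCG = DCG / ideal_DCG = 41/15 / 101/30 = 82/101

82/101


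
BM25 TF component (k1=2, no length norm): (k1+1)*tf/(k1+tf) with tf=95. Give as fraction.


BM25 TF component = (k1+1)*tf / (k1+tf)
k1 = 2, tf = 95
Numerator = (2+1)*95 = 285
Denominator = 2 + 95 = 97
= 285/97 = 285/97

285/97


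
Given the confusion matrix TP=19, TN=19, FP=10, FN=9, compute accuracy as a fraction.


Accuracy = (TP + TN) / (TP + TN + FP + FN)
TP + TN = 19 + 19 = 38
Total = 19 + 19 + 10 + 9 = 57
Accuracy = 38 / 57 = 2/3

2/3


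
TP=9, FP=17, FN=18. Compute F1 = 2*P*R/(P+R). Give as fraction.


F1 = 2 * P * R / (P + R)
P = TP/(TP+FP) = 9/26 = 9/26
R = TP/(TP+FN) = 9/27 = 1/3
2 * P * R = 2 * 9/26 * 1/3 = 3/13
P + R = 9/26 + 1/3 = 53/78
F1 = 3/13 / 53/78 = 18/53

18/53


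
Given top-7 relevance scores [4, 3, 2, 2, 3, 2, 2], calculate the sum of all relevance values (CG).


Cumulative Gain = sum of relevance scores
Position 1: rel=4, running sum=4
Position 2: rel=3, running sum=7
Position 3: rel=2, running sum=9
Position 4: rel=2, running sum=11
Position 5: rel=3, running sum=14
Position 6: rel=2, running sum=16
Position 7: rel=2, running sum=18
CG = 18

18


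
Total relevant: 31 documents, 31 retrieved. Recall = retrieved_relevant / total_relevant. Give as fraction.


Recall = retrieved_relevant / total_relevant
= 31 / 31
= 31 / (31 + 0)
= 1

1


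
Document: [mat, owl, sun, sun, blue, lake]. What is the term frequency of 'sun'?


Document has 6 words
Scanning for 'sun':
Found at positions: [2, 3]
Count = 2

2


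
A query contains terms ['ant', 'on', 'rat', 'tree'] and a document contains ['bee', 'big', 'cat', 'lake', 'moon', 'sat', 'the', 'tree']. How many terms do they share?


Query terms: ['ant', 'on', 'rat', 'tree']
Document terms: ['bee', 'big', 'cat', 'lake', 'moon', 'sat', 'the', 'tree']
Common terms: ['tree']
Overlap count = 1

1


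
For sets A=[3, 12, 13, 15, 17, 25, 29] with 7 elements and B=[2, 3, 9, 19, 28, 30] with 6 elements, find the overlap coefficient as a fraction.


A intersect B = [3]
|A intersect B| = 1
min(|A|, |B|) = min(7, 6) = 6
Overlap = 1 / 6 = 1/6

1/6


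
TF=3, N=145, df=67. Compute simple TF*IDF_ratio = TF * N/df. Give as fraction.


TF * (N/df)
= 3 * (145/67)
= 3 * 145/67
= 435/67

435/67


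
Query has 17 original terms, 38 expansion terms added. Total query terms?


Original terms: 17
Expansion terms: 38
Total = 17 + 38 = 55

55


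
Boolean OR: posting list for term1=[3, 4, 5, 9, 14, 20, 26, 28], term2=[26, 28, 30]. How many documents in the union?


Boolean OR: find union of posting lists
term1 docs: [3, 4, 5, 9, 14, 20, 26, 28]
term2 docs: [26, 28, 30]
Union: [3, 4, 5, 9, 14, 20, 26, 28, 30]
|union| = 9

9


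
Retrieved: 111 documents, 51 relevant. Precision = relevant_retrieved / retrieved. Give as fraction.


Precision = relevant_retrieved / total_retrieved
= 51 / 111
= 51 / (51 + 60)
= 17/37

17/37


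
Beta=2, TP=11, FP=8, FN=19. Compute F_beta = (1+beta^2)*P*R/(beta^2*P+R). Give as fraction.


P = TP/(TP+FP) = 11/19 = 11/19
R = TP/(TP+FN) = 11/30 = 11/30
beta^2 = 2^2 = 4
(1 + beta^2) = 5
Numerator = (1+beta^2)*P*R = 121/114
Denominator = beta^2*P + R = 44/19 + 11/30 = 1529/570
F_beta = 55/139

55/139


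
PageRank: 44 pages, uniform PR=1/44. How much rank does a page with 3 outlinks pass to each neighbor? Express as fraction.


Initial PR = 1/44 = 1/44
Outlinks = 3
Contribution per link = PR / outlinks
= 1/44 / 3
= 1/132

1/132


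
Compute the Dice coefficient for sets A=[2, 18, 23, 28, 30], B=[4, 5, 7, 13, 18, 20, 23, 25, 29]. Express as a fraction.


A intersect B = [18, 23]
|A intersect B| = 2
|A| = 5, |B| = 9
Dice = 2*2 / (5+9)
= 4 / 14 = 2/7

2/7


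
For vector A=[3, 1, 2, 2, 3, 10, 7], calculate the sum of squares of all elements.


|A|^2 = sum of squared components
A[0]^2 = 3^2 = 9
A[1]^2 = 1^2 = 1
A[2]^2 = 2^2 = 4
A[3]^2 = 2^2 = 4
A[4]^2 = 3^2 = 9
A[5]^2 = 10^2 = 100
A[6]^2 = 7^2 = 49
Sum = 9 + 1 + 4 + 4 + 9 + 100 + 49 = 176

176


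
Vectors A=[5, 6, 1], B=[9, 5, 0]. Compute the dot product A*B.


Dot product = sum of element-wise products
A[0]*B[0] = 5*9 = 45
A[1]*B[1] = 6*5 = 30
A[2]*B[2] = 1*0 = 0
Sum = 45 + 30 + 0 = 75

75


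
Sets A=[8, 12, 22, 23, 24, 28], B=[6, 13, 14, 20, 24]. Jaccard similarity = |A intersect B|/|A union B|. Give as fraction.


A intersect B = [24]
|A intersect B| = 1
A union B = [6, 8, 12, 13, 14, 20, 22, 23, 24, 28]
|A union B| = 10
Jaccard = 1/10 = 1/10

1/10


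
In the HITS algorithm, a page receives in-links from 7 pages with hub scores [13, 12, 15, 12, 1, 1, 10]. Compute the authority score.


Authority = sum of hub scores of in-linkers
In-link 1: hub score = 13
In-link 2: hub score = 12
In-link 3: hub score = 15
In-link 4: hub score = 12
In-link 5: hub score = 1
In-link 6: hub score = 1
In-link 7: hub score = 10
Authority = 13 + 12 + 15 + 12 + 1 + 1 + 10 = 64

64


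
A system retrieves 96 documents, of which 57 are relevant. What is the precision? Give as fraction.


Precision = relevant_retrieved / total_retrieved
= 57 / 96
= 57 / (57 + 39)
= 19/32

19/32


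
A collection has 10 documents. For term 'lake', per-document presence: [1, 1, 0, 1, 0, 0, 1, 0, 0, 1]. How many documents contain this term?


Checking each document for 'lake':
Doc 1: present
Doc 2: present
Doc 3: absent
Doc 4: present
Doc 5: absent
Doc 6: absent
Doc 7: present
Doc 8: absent
Doc 9: absent
Doc 10: present
df = sum of presences = 1 + 1 + 0 + 1 + 0 + 0 + 1 + 0 + 0 + 1 = 5

5


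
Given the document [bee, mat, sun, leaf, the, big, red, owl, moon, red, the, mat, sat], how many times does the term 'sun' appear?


Document has 13 words
Scanning for 'sun':
Found at positions: [2]
Count = 1

1


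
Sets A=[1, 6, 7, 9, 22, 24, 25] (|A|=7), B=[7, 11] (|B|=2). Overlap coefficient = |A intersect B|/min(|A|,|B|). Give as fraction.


A intersect B = [7]
|A intersect B| = 1
min(|A|, |B|) = min(7, 2) = 2
Overlap = 1 / 2 = 1/2

1/2


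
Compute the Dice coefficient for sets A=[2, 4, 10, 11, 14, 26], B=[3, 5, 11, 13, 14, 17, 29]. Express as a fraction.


A intersect B = [11, 14]
|A intersect B| = 2
|A| = 6, |B| = 7
Dice = 2*2 / (6+7)
= 4 / 13 = 4/13

4/13


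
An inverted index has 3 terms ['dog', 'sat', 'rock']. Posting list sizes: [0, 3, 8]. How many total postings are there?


Summing posting list sizes:
'dog': 0 postings
'sat': 3 postings
'rock': 8 postings
Total = 0 + 3 + 8 = 11

11


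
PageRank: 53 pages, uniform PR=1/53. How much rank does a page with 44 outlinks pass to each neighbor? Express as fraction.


Initial PR = 1/53 = 1/53
Outlinks = 44
Contribution per link = PR / outlinks
= 1/53 / 44
= 1/2332

1/2332


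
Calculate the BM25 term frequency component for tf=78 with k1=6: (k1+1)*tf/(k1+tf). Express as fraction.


BM25 TF component = (k1+1)*tf / (k1+tf)
k1 = 6, tf = 78
Numerator = (6+1)*78 = 546
Denominator = 6 + 78 = 84
= 546/84 = 13/2

13/2


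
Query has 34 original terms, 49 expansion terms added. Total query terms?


Original terms: 34
Expansion terms: 49
Total = 34 + 49 = 83

83


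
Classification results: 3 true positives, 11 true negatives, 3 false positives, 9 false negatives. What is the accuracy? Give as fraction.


Accuracy = (TP + TN) / (TP + TN + FP + FN)
TP + TN = 3 + 11 = 14
Total = 3 + 11 + 3 + 9 = 26
Accuracy = 14 / 26 = 7/13

7/13


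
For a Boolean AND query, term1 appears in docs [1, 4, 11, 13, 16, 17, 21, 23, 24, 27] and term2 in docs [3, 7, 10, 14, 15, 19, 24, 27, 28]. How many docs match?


Boolean AND: find intersection of posting lists
term1 docs: [1, 4, 11, 13, 16, 17, 21, 23, 24, 27]
term2 docs: [3, 7, 10, 14, 15, 19, 24, 27, 28]
Intersection: [24, 27]
|intersection| = 2

2


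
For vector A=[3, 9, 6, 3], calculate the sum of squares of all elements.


|A|^2 = sum of squared components
A[0]^2 = 3^2 = 9
A[1]^2 = 9^2 = 81
A[2]^2 = 6^2 = 36
A[3]^2 = 3^2 = 9
Sum = 9 + 81 + 36 + 9 = 135

135


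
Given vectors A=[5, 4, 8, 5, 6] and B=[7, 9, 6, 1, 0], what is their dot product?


Dot product = sum of element-wise products
A[0]*B[0] = 5*7 = 35
A[1]*B[1] = 4*9 = 36
A[2]*B[2] = 8*6 = 48
A[3]*B[3] = 5*1 = 5
A[4]*B[4] = 6*0 = 0
Sum = 35 + 36 + 48 + 5 + 0 = 124

124


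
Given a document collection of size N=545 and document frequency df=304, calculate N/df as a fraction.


IDF ratio = N / df
= 545 / 304
= 545/304

545/304


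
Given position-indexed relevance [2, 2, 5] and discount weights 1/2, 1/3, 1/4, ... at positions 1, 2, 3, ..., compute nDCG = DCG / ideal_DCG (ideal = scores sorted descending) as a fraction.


Position discount weights w_i = 1/(i+1) for i=1..3:
Weights = [1/2, 1/3, 1/4]
Actual relevance: [2, 2, 5]
DCG = 2/2 + 2/3 + 5/4 = 35/12
Ideal relevance (sorted desc): [5, 2, 2]
Ideal DCG = 5/2 + 2/3 + 2/4 = 11/3
nDCG = DCG / ideal_DCG = 35/12 / 11/3 = 35/44

35/44


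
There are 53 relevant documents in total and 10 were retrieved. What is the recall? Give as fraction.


Recall = retrieved_relevant / total_relevant
= 10 / 53
= 10 / (10 + 43)
= 10/53

10/53


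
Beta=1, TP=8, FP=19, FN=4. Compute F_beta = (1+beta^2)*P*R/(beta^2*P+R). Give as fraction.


P = TP/(TP+FP) = 8/27 = 8/27
R = TP/(TP+FN) = 8/12 = 2/3
beta^2 = 1^2 = 1
(1 + beta^2) = 2
Numerator = (1+beta^2)*P*R = 32/81
Denominator = beta^2*P + R = 8/27 + 2/3 = 26/27
F_beta = 16/39

16/39


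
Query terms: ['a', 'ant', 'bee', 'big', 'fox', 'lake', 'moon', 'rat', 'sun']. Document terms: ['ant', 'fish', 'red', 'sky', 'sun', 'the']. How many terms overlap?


Query terms: ['a', 'ant', 'bee', 'big', 'fox', 'lake', 'moon', 'rat', 'sun']
Document terms: ['ant', 'fish', 'red', 'sky', 'sun', 'the']
Common terms: ['ant', 'sun']
Overlap count = 2

2


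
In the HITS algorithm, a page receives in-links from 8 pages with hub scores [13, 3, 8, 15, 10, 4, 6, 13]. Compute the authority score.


Authority = sum of hub scores of in-linkers
In-link 1: hub score = 13
In-link 2: hub score = 3
In-link 3: hub score = 8
In-link 4: hub score = 15
In-link 5: hub score = 10
In-link 6: hub score = 4
In-link 7: hub score = 6
In-link 8: hub score = 13
Authority = 13 + 3 + 8 + 15 + 10 + 4 + 6 + 13 = 72

72


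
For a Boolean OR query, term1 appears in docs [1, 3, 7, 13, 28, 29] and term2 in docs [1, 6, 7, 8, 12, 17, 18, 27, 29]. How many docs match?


Boolean OR: find union of posting lists
term1 docs: [1, 3, 7, 13, 28, 29]
term2 docs: [1, 6, 7, 8, 12, 17, 18, 27, 29]
Union: [1, 3, 6, 7, 8, 12, 13, 17, 18, 27, 28, 29]
|union| = 12

12


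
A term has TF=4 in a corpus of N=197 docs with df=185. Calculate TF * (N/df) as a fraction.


TF * (N/df)
= 4 * (197/185)
= 4 * 197/185
= 788/185

788/185


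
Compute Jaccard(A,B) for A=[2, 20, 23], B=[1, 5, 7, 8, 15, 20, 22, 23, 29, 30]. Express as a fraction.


A intersect B = [20, 23]
|A intersect B| = 2
A union B = [1, 2, 5, 7, 8, 15, 20, 22, 23, 29, 30]
|A union B| = 11
Jaccard = 2/11 = 2/11

2/11


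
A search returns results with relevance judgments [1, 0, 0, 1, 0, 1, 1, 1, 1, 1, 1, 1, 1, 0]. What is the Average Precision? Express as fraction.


Computing P@k for each relevant position:
Position 1: relevant, P@1 = 1/1 = 1
Position 2: not relevant
Position 3: not relevant
Position 4: relevant, P@4 = 2/4 = 1/2
Position 5: not relevant
Position 6: relevant, P@6 = 3/6 = 1/2
Position 7: relevant, P@7 = 4/7 = 4/7
Position 8: relevant, P@8 = 5/8 = 5/8
Position 9: relevant, P@9 = 6/9 = 2/3
Position 10: relevant, P@10 = 7/10 = 7/10
Position 11: relevant, P@11 = 8/11 = 8/11
Position 12: relevant, P@12 = 9/12 = 3/4
Position 13: relevant, P@13 = 10/13 = 10/13
Position 14: not relevant
Sum of P@k = 1 + 1/2 + 1/2 + 4/7 + 5/8 + 2/3 + 7/10 + 8/11 + 3/4 + 10/13 = 817969/120120
AP = 817969/120120 / 10 = 817969/1201200

817969/1201200


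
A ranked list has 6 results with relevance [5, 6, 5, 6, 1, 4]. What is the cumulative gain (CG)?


Cumulative Gain = sum of relevance scores
Position 1: rel=5, running sum=5
Position 2: rel=6, running sum=11
Position 3: rel=5, running sum=16
Position 4: rel=6, running sum=22
Position 5: rel=1, running sum=23
Position 6: rel=4, running sum=27
CG = 27

27


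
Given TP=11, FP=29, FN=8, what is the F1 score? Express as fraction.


F1 = 2 * P * R / (P + R)
P = TP/(TP+FP) = 11/40 = 11/40
R = TP/(TP+FN) = 11/19 = 11/19
2 * P * R = 2 * 11/40 * 11/19 = 121/380
P + R = 11/40 + 11/19 = 649/760
F1 = 121/380 / 649/760 = 22/59

22/59


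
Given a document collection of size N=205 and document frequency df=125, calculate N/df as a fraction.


IDF ratio = N / df
= 205 / 125
= 41/25

41/25


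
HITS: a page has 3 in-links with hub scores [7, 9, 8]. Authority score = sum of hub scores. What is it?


Authority = sum of hub scores of in-linkers
In-link 1: hub score = 7
In-link 2: hub score = 9
In-link 3: hub score = 8
Authority = 7 + 9 + 8 = 24

24


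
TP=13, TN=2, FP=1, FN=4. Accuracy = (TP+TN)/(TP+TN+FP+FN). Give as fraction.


Accuracy = (TP + TN) / (TP + TN + FP + FN)
TP + TN = 13 + 2 = 15
Total = 13 + 2 + 1 + 4 = 20
Accuracy = 15 / 20 = 3/4

3/4


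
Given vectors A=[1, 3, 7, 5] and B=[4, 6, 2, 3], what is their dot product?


Dot product = sum of element-wise products
A[0]*B[0] = 1*4 = 4
A[1]*B[1] = 3*6 = 18
A[2]*B[2] = 7*2 = 14
A[3]*B[3] = 5*3 = 15
Sum = 4 + 18 + 14 + 15 = 51

51


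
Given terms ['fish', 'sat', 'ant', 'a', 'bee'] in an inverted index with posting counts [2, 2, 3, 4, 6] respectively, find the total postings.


Summing posting list sizes:
'fish': 2 postings
'sat': 2 postings
'ant': 3 postings
'a': 4 postings
'bee': 6 postings
Total = 2 + 2 + 3 + 4 + 6 = 17

17


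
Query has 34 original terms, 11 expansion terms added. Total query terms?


Original terms: 34
Expansion terms: 11
Total = 34 + 11 = 45

45


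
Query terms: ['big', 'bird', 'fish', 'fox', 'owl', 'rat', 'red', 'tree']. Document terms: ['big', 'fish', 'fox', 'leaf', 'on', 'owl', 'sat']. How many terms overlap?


Query terms: ['big', 'bird', 'fish', 'fox', 'owl', 'rat', 'red', 'tree']
Document terms: ['big', 'fish', 'fox', 'leaf', 'on', 'owl', 'sat']
Common terms: ['big', 'fish', 'fox', 'owl']
Overlap count = 4

4


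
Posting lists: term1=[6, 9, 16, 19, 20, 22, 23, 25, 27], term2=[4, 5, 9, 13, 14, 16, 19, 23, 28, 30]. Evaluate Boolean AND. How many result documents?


Boolean AND: find intersection of posting lists
term1 docs: [6, 9, 16, 19, 20, 22, 23, 25, 27]
term2 docs: [4, 5, 9, 13, 14, 16, 19, 23, 28, 30]
Intersection: [9, 16, 19, 23]
|intersection| = 4

4


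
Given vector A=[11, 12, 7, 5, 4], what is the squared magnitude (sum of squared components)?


|A|^2 = sum of squared components
A[0]^2 = 11^2 = 121
A[1]^2 = 12^2 = 144
A[2]^2 = 7^2 = 49
A[3]^2 = 5^2 = 25
A[4]^2 = 4^2 = 16
Sum = 121 + 144 + 49 + 25 + 16 = 355

355


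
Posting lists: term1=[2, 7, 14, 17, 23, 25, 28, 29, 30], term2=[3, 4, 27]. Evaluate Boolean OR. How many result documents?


Boolean OR: find union of posting lists
term1 docs: [2, 7, 14, 17, 23, 25, 28, 29, 30]
term2 docs: [3, 4, 27]
Union: [2, 3, 4, 7, 14, 17, 23, 25, 27, 28, 29, 30]
|union| = 12

12


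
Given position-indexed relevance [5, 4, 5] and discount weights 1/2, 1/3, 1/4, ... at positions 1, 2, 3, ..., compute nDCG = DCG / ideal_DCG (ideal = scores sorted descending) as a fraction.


Position discount weights w_i = 1/(i+1) for i=1..3:
Weights = [1/2, 1/3, 1/4]
Actual relevance: [5, 4, 5]
DCG = 5/2 + 4/3 + 5/4 = 61/12
Ideal relevance (sorted desc): [5, 5, 4]
Ideal DCG = 5/2 + 5/3 + 4/4 = 31/6
nDCG = DCG / ideal_DCG = 61/12 / 31/6 = 61/62

61/62


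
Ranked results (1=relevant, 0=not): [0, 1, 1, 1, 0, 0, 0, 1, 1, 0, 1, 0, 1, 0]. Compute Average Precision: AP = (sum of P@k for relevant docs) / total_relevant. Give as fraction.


Computing P@k for each relevant position:
Position 1: not relevant
Position 2: relevant, P@2 = 1/2 = 1/2
Position 3: relevant, P@3 = 2/3 = 2/3
Position 4: relevant, P@4 = 3/4 = 3/4
Position 5: not relevant
Position 6: not relevant
Position 7: not relevant
Position 8: relevant, P@8 = 4/8 = 1/2
Position 9: relevant, P@9 = 5/9 = 5/9
Position 10: not relevant
Position 11: relevant, P@11 = 6/11 = 6/11
Position 12: not relevant
Position 13: relevant, P@13 = 7/13 = 7/13
Position 14: not relevant
Sum of P@k = 1/2 + 2/3 + 3/4 + 1/2 + 5/9 + 6/11 + 7/13 = 20881/5148
AP = 20881/5148 / 7 = 2983/5148

2983/5148


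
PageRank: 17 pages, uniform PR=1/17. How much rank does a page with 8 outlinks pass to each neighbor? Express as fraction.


Initial PR = 1/17 = 1/17
Outlinks = 8
Contribution per link = PR / outlinks
= 1/17 / 8
= 1/136

1/136


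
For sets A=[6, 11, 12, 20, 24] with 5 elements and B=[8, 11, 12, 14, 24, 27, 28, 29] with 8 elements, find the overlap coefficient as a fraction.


A intersect B = [11, 12, 24]
|A intersect B| = 3
min(|A|, |B|) = min(5, 8) = 5
Overlap = 3 / 5 = 3/5

3/5


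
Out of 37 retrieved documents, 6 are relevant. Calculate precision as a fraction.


Precision = relevant_retrieved / total_retrieved
= 6 / 37
= 6 / (6 + 31)
= 6/37

6/37


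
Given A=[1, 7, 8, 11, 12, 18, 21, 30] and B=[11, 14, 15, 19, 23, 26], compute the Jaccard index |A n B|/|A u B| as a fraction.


A intersect B = [11]
|A intersect B| = 1
A union B = [1, 7, 8, 11, 12, 14, 15, 18, 19, 21, 23, 26, 30]
|A union B| = 13
Jaccard = 1/13 = 1/13

1/13


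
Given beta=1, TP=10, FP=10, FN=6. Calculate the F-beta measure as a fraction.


P = TP/(TP+FP) = 10/20 = 1/2
R = TP/(TP+FN) = 10/16 = 5/8
beta^2 = 1^2 = 1
(1 + beta^2) = 2
Numerator = (1+beta^2)*P*R = 5/8
Denominator = beta^2*P + R = 1/2 + 5/8 = 9/8
F_beta = 5/9

5/9


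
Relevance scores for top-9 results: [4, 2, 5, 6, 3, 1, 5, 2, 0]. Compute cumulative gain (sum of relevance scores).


Cumulative Gain = sum of relevance scores
Position 1: rel=4, running sum=4
Position 2: rel=2, running sum=6
Position 3: rel=5, running sum=11
Position 4: rel=6, running sum=17
Position 5: rel=3, running sum=20
Position 6: rel=1, running sum=21
Position 7: rel=5, running sum=26
Position 8: rel=2, running sum=28
Position 9: rel=0, running sum=28
CG = 28

28


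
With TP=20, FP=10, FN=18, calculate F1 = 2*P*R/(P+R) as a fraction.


F1 = 2 * P * R / (P + R)
P = TP/(TP+FP) = 20/30 = 2/3
R = TP/(TP+FN) = 20/38 = 10/19
2 * P * R = 2 * 2/3 * 10/19 = 40/57
P + R = 2/3 + 10/19 = 68/57
F1 = 40/57 / 68/57 = 10/17

10/17


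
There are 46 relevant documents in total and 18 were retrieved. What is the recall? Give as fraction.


Recall = retrieved_relevant / total_relevant
= 18 / 46
= 18 / (18 + 28)
= 9/23

9/23


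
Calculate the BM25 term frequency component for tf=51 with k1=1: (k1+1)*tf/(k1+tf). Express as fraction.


BM25 TF component = (k1+1)*tf / (k1+tf)
k1 = 1, tf = 51
Numerator = (1+1)*51 = 102
Denominator = 1 + 51 = 52
= 102/52 = 51/26

51/26


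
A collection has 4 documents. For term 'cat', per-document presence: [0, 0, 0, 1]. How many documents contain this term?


Checking each document for 'cat':
Doc 1: absent
Doc 2: absent
Doc 3: absent
Doc 4: present
df = sum of presences = 0 + 0 + 0 + 1 = 1

1


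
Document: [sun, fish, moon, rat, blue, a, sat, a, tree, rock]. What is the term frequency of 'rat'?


Document has 10 words
Scanning for 'rat':
Found at positions: [3]
Count = 1

1


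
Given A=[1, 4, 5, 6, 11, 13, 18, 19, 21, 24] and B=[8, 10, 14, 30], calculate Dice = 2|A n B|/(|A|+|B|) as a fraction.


A intersect B = []
|A intersect B| = 0
|A| = 10, |B| = 4
Dice = 2*0 / (10+4)
= 0 / 14 = 0

0


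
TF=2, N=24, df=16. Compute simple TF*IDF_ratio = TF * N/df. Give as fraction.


TF * (N/df)
= 2 * (24/16)
= 2 * 3/2
= 3

3


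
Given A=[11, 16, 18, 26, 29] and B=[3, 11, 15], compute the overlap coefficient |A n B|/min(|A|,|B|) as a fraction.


A intersect B = [11]
|A intersect B| = 1
min(|A|, |B|) = min(5, 3) = 3
Overlap = 1 / 3 = 1/3

1/3


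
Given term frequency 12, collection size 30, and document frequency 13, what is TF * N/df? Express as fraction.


TF * (N/df)
= 12 * (30/13)
= 12 * 30/13
= 360/13

360/13


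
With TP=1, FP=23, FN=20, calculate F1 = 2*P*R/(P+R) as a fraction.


F1 = 2 * P * R / (P + R)
P = TP/(TP+FP) = 1/24 = 1/24
R = TP/(TP+FN) = 1/21 = 1/21
2 * P * R = 2 * 1/24 * 1/21 = 1/252
P + R = 1/24 + 1/21 = 5/56
F1 = 1/252 / 5/56 = 2/45

2/45


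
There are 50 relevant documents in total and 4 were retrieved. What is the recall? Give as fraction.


Recall = retrieved_relevant / total_relevant
= 4 / 50
= 4 / (4 + 46)
= 2/25

2/25


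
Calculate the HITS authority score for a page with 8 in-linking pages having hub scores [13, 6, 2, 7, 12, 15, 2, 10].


Authority = sum of hub scores of in-linkers
In-link 1: hub score = 13
In-link 2: hub score = 6
In-link 3: hub score = 2
In-link 4: hub score = 7
In-link 5: hub score = 12
In-link 6: hub score = 15
In-link 7: hub score = 2
In-link 8: hub score = 10
Authority = 13 + 6 + 2 + 7 + 12 + 15 + 2 + 10 = 67

67


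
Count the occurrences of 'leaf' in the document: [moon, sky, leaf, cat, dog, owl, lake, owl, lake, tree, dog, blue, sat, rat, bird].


Document has 15 words
Scanning for 'leaf':
Found at positions: [2]
Count = 1

1


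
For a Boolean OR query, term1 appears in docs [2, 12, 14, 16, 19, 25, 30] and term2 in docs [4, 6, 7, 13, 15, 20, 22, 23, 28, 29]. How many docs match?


Boolean OR: find union of posting lists
term1 docs: [2, 12, 14, 16, 19, 25, 30]
term2 docs: [4, 6, 7, 13, 15, 20, 22, 23, 28, 29]
Union: [2, 4, 6, 7, 12, 13, 14, 15, 16, 19, 20, 22, 23, 25, 28, 29, 30]
|union| = 17

17


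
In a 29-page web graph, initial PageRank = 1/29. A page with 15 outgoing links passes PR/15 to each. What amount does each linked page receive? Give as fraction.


Initial PR = 1/29 = 1/29
Outlinks = 15
Contribution per link = PR / outlinks
= 1/29 / 15
= 1/435

1/435


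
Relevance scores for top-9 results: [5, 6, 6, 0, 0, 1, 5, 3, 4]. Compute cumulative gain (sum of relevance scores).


Cumulative Gain = sum of relevance scores
Position 1: rel=5, running sum=5
Position 2: rel=6, running sum=11
Position 3: rel=6, running sum=17
Position 4: rel=0, running sum=17
Position 5: rel=0, running sum=17
Position 6: rel=1, running sum=18
Position 7: rel=5, running sum=23
Position 8: rel=3, running sum=26
Position 9: rel=4, running sum=30
CG = 30

30


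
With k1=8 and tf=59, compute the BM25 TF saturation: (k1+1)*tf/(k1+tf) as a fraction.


BM25 TF component = (k1+1)*tf / (k1+tf)
k1 = 8, tf = 59
Numerator = (8+1)*59 = 531
Denominator = 8 + 59 = 67
= 531/67 = 531/67

531/67


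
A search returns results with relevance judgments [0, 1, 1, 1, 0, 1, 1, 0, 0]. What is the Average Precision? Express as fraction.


Computing P@k for each relevant position:
Position 1: not relevant
Position 2: relevant, P@2 = 1/2 = 1/2
Position 3: relevant, P@3 = 2/3 = 2/3
Position 4: relevant, P@4 = 3/4 = 3/4
Position 5: not relevant
Position 6: relevant, P@6 = 4/6 = 2/3
Position 7: relevant, P@7 = 5/7 = 5/7
Position 8: not relevant
Position 9: not relevant
Sum of P@k = 1/2 + 2/3 + 3/4 + 2/3 + 5/7 = 277/84
AP = 277/84 / 5 = 277/420

277/420


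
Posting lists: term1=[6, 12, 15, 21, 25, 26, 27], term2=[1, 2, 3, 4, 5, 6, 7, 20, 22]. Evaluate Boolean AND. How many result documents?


Boolean AND: find intersection of posting lists
term1 docs: [6, 12, 15, 21, 25, 26, 27]
term2 docs: [1, 2, 3, 4, 5, 6, 7, 20, 22]
Intersection: [6]
|intersection| = 1

1


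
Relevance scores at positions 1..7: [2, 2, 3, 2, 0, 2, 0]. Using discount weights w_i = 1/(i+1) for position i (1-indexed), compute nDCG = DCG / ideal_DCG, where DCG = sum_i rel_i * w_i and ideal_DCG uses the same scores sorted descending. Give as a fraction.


Position discount weights w_i = 1/(i+1) for i=1..7:
Weights = [1/2, 1/3, 1/4, 1/5, 1/6, 1/7, 1/8]
Actual relevance: [2, 2, 3, 2, 0, 2, 0]
DCG = 2/2 + 2/3 + 3/4 + 2/5 + 0/6 + 2/7 + 0/8 = 1303/420
Ideal relevance (sorted desc): [3, 2, 2, 2, 2, 0, 0]
Ideal DCG = 3/2 + 2/3 + 2/4 + 2/5 + 2/6 + 0/7 + 0/8 = 17/5
nDCG = DCG / ideal_DCG = 1303/420 / 17/5 = 1303/1428

1303/1428


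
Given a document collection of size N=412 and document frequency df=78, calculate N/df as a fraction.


IDF ratio = N / df
= 412 / 78
= 206/39

206/39


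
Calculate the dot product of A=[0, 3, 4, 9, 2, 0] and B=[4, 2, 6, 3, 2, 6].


Dot product = sum of element-wise products
A[0]*B[0] = 0*4 = 0
A[1]*B[1] = 3*2 = 6
A[2]*B[2] = 4*6 = 24
A[3]*B[3] = 9*3 = 27
A[4]*B[4] = 2*2 = 4
A[5]*B[5] = 0*6 = 0
Sum = 0 + 6 + 24 + 27 + 4 + 0 = 61

61


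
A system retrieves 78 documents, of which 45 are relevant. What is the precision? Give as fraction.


Precision = relevant_retrieved / total_retrieved
= 45 / 78
= 45 / (45 + 33)
= 15/26

15/26


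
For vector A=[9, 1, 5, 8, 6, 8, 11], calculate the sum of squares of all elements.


|A|^2 = sum of squared components
A[0]^2 = 9^2 = 81
A[1]^2 = 1^2 = 1
A[2]^2 = 5^2 = 25
A[3]^2 = 8^2 = 64
A[4]^2 = 6^2 = 36
A[5]^2 = 8^2 = 64
A[6]^2 = 11^2 = 121
Sum = 81 + 1 + 25 + 64 + 36 + 64 + 121 = 392

392


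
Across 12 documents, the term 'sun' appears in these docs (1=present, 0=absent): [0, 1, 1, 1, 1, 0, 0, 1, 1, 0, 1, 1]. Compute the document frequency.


Checking each document for 'sun':
Doc 1: absent
Doc 2: present
Doc 3: present
Doc 4: present
Doc 5: present
Doc 6: absent
Doc 7: absent
Doc 8: present
Doc 9: present
Doc 10: absent
Doc 11: present
Doc 12: present
df = sum of presences = 0 + 1 + 1 + 1 + 1 + 0 + 0 + 1 + 1 + 0 + 1 + 1 = 8

8


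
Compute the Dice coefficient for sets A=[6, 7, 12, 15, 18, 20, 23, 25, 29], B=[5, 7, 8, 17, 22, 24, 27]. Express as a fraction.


A intersect B = [7]
|A intersect B| = 1
|A| = 9, |B| = 7
Dice = 2*1 / (9+7)
= 2 / 16 = 1/8

1/8


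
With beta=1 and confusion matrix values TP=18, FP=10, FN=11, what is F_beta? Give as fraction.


P = TP/(TP+FP) = 18/28 = 9/14
R = TP/(TP+FN) = 18/29 = 18/29
beta^2 = 1^2 = 1
(1 + beta^2) = 2
Numerator = (1+beta^2)*P*R = 162/203
Denominator = beta^2*P + R = 9/14 + 18/29 = 513/406
F_beta = 12/19

12/19


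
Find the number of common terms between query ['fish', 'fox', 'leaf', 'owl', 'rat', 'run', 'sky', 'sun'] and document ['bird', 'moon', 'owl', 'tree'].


Query terms: ['fish', 'fox', 'leaf', 'owl', 'rat', 'run', 'sky', 'sun']
Document terms: ['bird', 'moon', 'owl', 'tree']
Common terms: ['owl']
Overlap count = 1

1


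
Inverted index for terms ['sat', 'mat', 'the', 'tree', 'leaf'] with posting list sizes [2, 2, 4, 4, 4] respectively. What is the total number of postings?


Summing posting list sizes:
'sat': 2 postings
'mat': 2 postings
'the': 4 postings
'tree': 4 postings
'leaf': 4 postings
Total = 2 + 2 + 4 + 4 + 4 = 16

16


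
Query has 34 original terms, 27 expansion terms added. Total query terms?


Original terms: 34
Expansion terms: 27
Total = 34 + 27 = 61

61


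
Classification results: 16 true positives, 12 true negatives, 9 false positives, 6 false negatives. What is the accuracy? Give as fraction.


Accuracy = (TP + TN) / (TP + TN + FP + FN)
TP + TN = 16 + 12 = 28
Total = 16 + 12 + 9 + 6 = 43
Accuracy = 28 / 43 = 28/43

28/43


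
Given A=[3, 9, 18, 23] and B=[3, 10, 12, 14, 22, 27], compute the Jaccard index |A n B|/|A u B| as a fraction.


A intersect B = [3]
|A intersect B| = 1
A union B = [3, 9, 10, 12, 14, 18, 22, 23, 27]
|A union B| = 9
Jaccard = 1/9 = 1/9

1/9


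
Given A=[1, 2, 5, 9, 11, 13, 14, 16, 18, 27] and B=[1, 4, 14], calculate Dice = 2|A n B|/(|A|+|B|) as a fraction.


A intersect B = [1, 14]
|A intersect B| = 2
|A| = 10, |B| = 3
Dice = 2*2 / (10+3)
= 4 / 13 = 4/13

4/13


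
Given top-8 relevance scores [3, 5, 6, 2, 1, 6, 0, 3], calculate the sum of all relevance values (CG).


Cumulative Gain = sum of relevance scores
Position 1: rel=3, running sum=3
Position 2: rel=5, running sum=8
Position 3: rel=6, running sum=14
Position 4: rel=2, running sum=16
Position 5: rel=1, running sum=17
Position 6: rel=6, running sum=23
Position 7: rel=0, running sum=23
Position 8: rel=3, running sum=26
CG = 26

26


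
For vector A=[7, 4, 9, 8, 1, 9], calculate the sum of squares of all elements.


|A|^2 = sum of squared components
A[0]^2 = 7^2 = 49
A[1]^2 = 4^2 = 16
A[2]^2 = 9^2 = 81
A[3]^2 = 8^2 = 64
A[4]^2 = 1^2 = 1
A[5]^2 = 9^2 = 81
Sum = 49 + 16 + 81 + 64 + 1 + 81 = 292

292


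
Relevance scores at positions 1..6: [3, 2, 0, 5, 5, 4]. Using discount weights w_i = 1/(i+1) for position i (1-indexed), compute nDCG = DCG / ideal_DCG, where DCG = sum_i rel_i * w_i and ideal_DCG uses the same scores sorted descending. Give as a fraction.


Position discount weights w_i = 1/(i+1) for i=1..6:
Weights = [1/2, 1/3, 1/4, 1/5, 1/6, 1/7]
Actual relevance: [3, 2, 0, 5, 5, 4]
DCG = 3/2 + 2/3 + 0/4 + 5/5 + 5/6 + 4/7 = 32/7
Ideal relevance (sorted desc): [5, 5, 4, 3, 2, 0]
Ideal DCG = 5/2 + 5/3 + 4/4 + 3/5 + 2/6 + 0/7 = 61/10
nDCG = DCG / ideal_DCG = 32/7 / 61/10 = 320/427

320/427


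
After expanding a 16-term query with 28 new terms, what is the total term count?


Original terms: 16
Expansion terms: 28
Total = 16 + 28 = 44

44


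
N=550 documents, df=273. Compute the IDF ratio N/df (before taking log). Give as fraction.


IDF ratio = N / df
= 550 / 273
= 550/273

550/273


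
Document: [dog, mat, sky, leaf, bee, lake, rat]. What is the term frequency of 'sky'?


Document has 7 words
Scanning for 'sky':
Found at positions: [2]
Count = 1

1


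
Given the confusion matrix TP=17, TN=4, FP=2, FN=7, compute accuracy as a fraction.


Accuracy = (TP + TN) / (TP + TN + FP + FN)
TP + TN = 17 + 4 = 21
Total = 17 + 4 + 2 + 7 = 30
Accuracy = 21 / 30 = 7/10

7/10


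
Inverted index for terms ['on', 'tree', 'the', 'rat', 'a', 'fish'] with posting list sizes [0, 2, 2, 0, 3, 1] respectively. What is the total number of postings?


Summing posting list sizes:
'on': 0 postings
'tree': 2 postings
'the': 2 postings
'rat': 0 postings
'a': 3 postings
'fish': 1 postings
Total = 0 + 2 + 2 + 0 + 3 + 1 = 8

8


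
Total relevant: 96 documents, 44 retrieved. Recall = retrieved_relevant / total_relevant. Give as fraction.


Recall = retrieved_relevant / total_relevant
= 44 / 96
= 44 / (44 + 52)
= 11/24

11/24


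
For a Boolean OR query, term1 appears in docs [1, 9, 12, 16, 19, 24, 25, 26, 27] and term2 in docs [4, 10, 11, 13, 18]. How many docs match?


Boolean OR: find union of posting lists
term1 docs: [1, 9, 12, 16, 19, 24, 25, 26, 27]
term2 docs: [4, 10, 11, 13, 18]
Union: [1, 4, 9, 10, 11, 12, 13, 16, 18, 19, 24, 25, 26, 27]
|union| = 14

14


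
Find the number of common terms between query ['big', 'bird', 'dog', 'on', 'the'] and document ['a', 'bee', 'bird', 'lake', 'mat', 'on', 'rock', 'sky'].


Query terms: ['big', 'bird', 'dog', 'on', 'the']
Document terms: ['a', 'bee', 'bird', 'lake', 'mat', 'on', 'rock', 'sky']
Common terms: ['bird', 'on']
Overlap count = 2

2


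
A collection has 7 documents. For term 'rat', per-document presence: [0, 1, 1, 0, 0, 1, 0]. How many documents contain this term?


Checking each document for 'rat':
Doc 1: absent
Doc 2: present
Doc 3: present
Doc 4: absent
Doc 5: absent
Doc 6: present
Doc 7: absent
df = sum of presences = 0 + 1 + 1 + 0 + 0 + 1 + 0 = 3

3


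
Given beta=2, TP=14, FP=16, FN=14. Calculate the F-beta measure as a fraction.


P = TP/(TP+FP) = 14/30 = 7/15
R = TP/(TP+FN) = 14/28 = 1/2
beta^2 = 2^2 = 4
(1 + beta^2) = 5
Numerator = (1+beta^2)*P*R = 7/6
Denominator = beta^2*P + R = 28/15 + 1/2 = 71/30
F_beta = 35/71

35/71


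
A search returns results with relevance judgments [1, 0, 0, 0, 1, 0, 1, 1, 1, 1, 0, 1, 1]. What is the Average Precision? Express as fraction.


Computing P@k for each relevant position:
Position 1: relevant, P@1 = 1/1 = 1
Position 2: not relevant
Position 3: not relevant
Position 4: not relevant
Position 5: relevant, P@5 = 2/5 = 2/5
Position 6: not relevant
Position 7: relevant, P@7 = 3/7 = 3/7
Position 8: relevant, P@8 = 4/8 = 1/2
Position 9: relevant, P@9 = 5/9 = 5/9
Position 10: relevant, P@10 = 6/10 = 3/5
Position 11: not relevant
Position 12: relevant, P@12 = 7/12 = 7/12
Position 13: relevant, P@13 = 8/13 = 8/13
Sum of P@k = 1 + 2/5 + 3/7 + 1/2 + 5/9 + 3/5 + 7/12 + 8/13 = 15341/3276
AP = 15341/3276 / 8 = 15341/26208

15341/26208


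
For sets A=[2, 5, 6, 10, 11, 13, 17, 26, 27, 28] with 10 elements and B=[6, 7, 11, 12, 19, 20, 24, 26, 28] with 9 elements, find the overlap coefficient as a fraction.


A intersect B = [6, 11, 26, 28]
|A intersect B| = 4
min(|A|, |B|) = min(10, 9) = 9
Overlap = 4 / 9 = 4/9

4/9


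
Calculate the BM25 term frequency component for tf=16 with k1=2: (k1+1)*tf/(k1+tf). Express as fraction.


BM25 TF component = (k1+1)*tf / (k1+tf)
k1 = 2, tf = 16
Numerator = (2+1)*16 = 48
Denominator = 2 + 16 = 18
= 48/18 = 8/3

8/3


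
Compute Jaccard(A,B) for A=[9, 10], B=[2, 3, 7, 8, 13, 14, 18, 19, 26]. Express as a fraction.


A intersect B = []
|A intersect B| = 0
A union B = [2, 3, 7, 8, 9, 10, 13, 14, 18, 19, 26]
|A union B| = 11
Jaccard = 0/11 = 0

0


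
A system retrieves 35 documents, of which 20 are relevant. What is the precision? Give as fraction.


Precision = relevant_retrieved / total_retrieved
= 20 / 35
= 20 / (20 + 15)
= 4/7

4/7


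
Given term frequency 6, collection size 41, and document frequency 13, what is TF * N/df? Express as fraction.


TF * (N/df)
= 6 * (41/13)
= 6 * 41/13
= 246/13

246/13


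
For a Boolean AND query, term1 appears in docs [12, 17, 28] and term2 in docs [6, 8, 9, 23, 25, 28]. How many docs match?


Boolean AND: find intersection of posting lists
term1 docs: [12, 17, 28]
term2 docs: [6, 8, 9, 23, 25, 28]
Intersection: [28]
|intersection| = 1

1


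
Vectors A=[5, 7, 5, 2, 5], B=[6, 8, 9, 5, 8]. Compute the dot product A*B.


Dot product = sum of element-wise products
A[0]*B[0] = 5*6 = 30
A[1]*B[1] = 7*8 = 56
A[2]*B[2] = 5*9 = 45
A[3]*B[3] = 2*5 = 10
A[4]*B[4] = 5*8 = 40
Sum = 30 + 56 + 45 + 10 + 40 = 181

181
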